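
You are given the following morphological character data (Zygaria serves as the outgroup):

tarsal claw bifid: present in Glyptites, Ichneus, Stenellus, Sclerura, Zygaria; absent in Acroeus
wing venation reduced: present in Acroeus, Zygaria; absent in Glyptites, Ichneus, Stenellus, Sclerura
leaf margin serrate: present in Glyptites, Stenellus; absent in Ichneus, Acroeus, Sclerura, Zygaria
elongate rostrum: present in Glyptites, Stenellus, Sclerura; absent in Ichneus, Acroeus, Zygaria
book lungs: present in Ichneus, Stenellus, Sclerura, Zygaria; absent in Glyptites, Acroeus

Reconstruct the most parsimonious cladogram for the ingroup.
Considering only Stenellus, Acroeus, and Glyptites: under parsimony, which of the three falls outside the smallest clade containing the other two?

Acroeus

Character polarity is set by the outgroup: the derived state is whichever differs from the outgroup's state, so for tarsal claw bifid, wing venation reduced, book lungs the derived state is 'absent', and for the remaining characters it is 'present'.
tarsal claw bifid: derived state 'absent' in Acroeus only — an autapomorphy, so it tells us nothing about relationships among taxa.
wing venation reduced: derived state 'absent' in Glyptites, Ichneus, Sclerura, and Stenellus only — synapomorphy for {Glyptites, Ichneus, Sclerura, Stenellus}.
leaf margin serrate (derived state 'present') is shared by Glyptites and Stenellus — a synapomorphy uniting that clade.
Only Glyptites, Sclerura, and Stenellus show the derived state 'present' for elongate rostrum, supporting them as a clade.
book lungs (state 'absent') occurs in Acroeus and Glyptites but conflicts with the nesting implied by the other characters — most parsimoniously interpreted as homoplasy.
Most parsimonious ingroup topology: ((((Glyptites,Stenellus),Sclerura),Ichneus),Acroeus).
Glyptites and Stenellus share a more recent common ancestor with each other than either does with Acroeus, so Acroeus is the least closely related of the three.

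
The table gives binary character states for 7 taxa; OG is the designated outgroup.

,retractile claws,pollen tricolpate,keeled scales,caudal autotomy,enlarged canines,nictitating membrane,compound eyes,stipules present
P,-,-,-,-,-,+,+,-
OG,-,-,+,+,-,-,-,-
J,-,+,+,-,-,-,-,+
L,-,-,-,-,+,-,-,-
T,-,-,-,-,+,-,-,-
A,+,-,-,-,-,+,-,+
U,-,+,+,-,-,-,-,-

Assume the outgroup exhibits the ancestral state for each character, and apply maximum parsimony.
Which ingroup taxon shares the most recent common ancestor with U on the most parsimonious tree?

Character polarity is set by the outgroup: the derived state is whichever differs from the outgroup's state, so for keeled scales, caudal autotomy the derived state is '-', and for the remaining characters it is '+'.
retractile claws (derived state '+') is unique to A (autapomorphy; uninformative for grouping).
Only J and U show the derived state '+' for pollen tricolpate, supporting them as a clade.
keeled scales: derived state '-' in A, L, P, and T only — synapomorphy for {A, L, P, T}.
All ingroup taxa share the derived state '-' for caudal autotomy; it defines the ingroup but does not resolve relationships within it.
enlarged canines: derived state '+' in L and T only — synapomorphy for {L, T}.
Only A and P show the derived state '+' for nictitating membrane, supporting them as a clade.
compound eyes: derived state '+' in P only — an autapomorphy, so it tells us nothing about relationships among taxa.
stipules present groups A and J, which is incompatible with the clades supported by the remaining characters; treating it as convergent (homoplasy) costs fewer steps than any alternative tree.
Most parsimonious ingroup topology: (((A,P),(L,T)),(J,U)).
U and J form a cherry on this tree, so they are sister taxa.

J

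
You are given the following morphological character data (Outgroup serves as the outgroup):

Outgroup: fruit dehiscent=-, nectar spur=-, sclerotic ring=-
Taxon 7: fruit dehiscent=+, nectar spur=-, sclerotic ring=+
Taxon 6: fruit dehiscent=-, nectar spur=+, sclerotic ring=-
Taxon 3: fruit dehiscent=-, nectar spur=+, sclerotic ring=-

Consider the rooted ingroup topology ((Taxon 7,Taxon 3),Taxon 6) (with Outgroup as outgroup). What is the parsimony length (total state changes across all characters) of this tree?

4

Map each character onto ((Taxon 7,Taxon 3),Taxon 6) (rooted by Outgroup) and count the minimum state changes it requires (Fitch parsimony):
fruit dehiscent: 1; nectar spur: 2; sclerotic ring: 1.
Total tree length = 4.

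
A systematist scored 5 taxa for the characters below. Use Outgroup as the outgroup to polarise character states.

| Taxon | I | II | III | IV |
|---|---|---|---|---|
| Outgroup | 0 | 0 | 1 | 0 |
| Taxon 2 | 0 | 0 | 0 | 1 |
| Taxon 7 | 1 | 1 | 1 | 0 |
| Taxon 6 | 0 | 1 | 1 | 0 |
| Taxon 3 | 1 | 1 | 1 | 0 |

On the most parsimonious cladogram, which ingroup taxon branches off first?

Taxon 2

Character polarity is set by the outgroup: the derived state is whichever differs from the outgroup's state, so for III the derived state is '0', and for the remaining characters it is '1'.
I: derived state '1' in Taxon 3 and Taxon 7 only — synapomorphy for {Taxon 3, Taxon 7}.
II: derived state '1' in Taxon 3, Taxon 6, and Taxon 7 only — synapomorphy for {Taxon 3, Taxon 6, Taxon 7}.
III (derived state '0') is unique to Taxon 2 (autapomorphy; uninformative for grouping).
IV (derived state '1') is unique to Taxon 2 (autapomorphy; uninformative for grouping).
Most parsimonious ingroup topology: (Taxon 2,((Taxon 7,Taxon 3),Taxon 6)).
Taxon 2 is sister to the clade containing all other ingroup taxa, so it is the earliest-diverging (most basal) ingroup lineage.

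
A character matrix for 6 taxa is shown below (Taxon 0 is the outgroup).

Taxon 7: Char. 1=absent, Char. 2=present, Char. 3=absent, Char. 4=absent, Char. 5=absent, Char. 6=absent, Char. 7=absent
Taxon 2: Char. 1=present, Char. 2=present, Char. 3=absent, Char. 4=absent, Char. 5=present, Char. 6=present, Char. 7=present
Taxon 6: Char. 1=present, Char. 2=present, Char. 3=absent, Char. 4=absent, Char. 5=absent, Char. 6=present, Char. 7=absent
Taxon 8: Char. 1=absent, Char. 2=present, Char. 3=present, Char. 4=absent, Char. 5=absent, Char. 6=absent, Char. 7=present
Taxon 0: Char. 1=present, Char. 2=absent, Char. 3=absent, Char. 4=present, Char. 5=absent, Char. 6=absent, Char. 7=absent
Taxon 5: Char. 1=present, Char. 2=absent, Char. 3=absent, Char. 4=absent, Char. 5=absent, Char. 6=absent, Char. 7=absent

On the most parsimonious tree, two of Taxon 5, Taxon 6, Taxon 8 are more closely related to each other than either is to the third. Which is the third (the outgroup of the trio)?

Taxon 5

Character polarity is set by the outgroup: the derived state is whichever differs from the outgroup's state, so for Char. 1, Char. 4 the derived state is 'absent', and for the remaining characters it is 'present'.
Only Taxon 7 and Taxon 8 show the derived state 'absent' for Char. 1, supporting them as a clade.
Only Taxon 2, Taxon 6, Taxon 7, and Taxon 8 show the derived state 'present' for Char. 2, supporting them as a clade.
Char. 3: derived state 'present' in Taxon 8 only — an autapomorphy, so it tells us nothing about relationships among taxa.
All ingroup taxa share the derived state 'absent' for Char. 4; it defines the ingroup but does not resolve relationships within it.
Char. 5: derived state 'present' in Taxon 2 only — an autapomorphy, so it tells us nothing about relationships among taxa.
Char. 6: derived state 'present' in Taxon 2 and Taxon 6 only — synapomorphy for {Taxon 2, Taxon 6}.
Char. 7 groups Taxon 2 and Taxon 8, which is incompatible with the clades supported by the remaining characters; treating it as convergent (homoplasy) costs fewer steps than any alternative tree.
Most parsimonious ingroup topology: (((Taxon 2,Taxon 6),(Taxon 8,Taxon 7)),Taxon 5).
Taxon 8 and Taxon 6 share a more recent common ancestor with each other than either does with Taxon 5, so Taxon 5 is the least closely related of the three.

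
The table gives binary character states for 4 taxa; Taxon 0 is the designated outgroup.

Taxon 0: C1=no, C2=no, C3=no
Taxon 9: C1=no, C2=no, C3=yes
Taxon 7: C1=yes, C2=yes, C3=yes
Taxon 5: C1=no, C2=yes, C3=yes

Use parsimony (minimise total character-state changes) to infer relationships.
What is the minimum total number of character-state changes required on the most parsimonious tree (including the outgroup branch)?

The outgroup has state 'no' for every character, so 'yes' is the derived state throughout.
C1 (derived state 'yes') is unique to Taxon 7 (autapomorphy; uninformative for grouping).
C2 (derived state 'yes') is shared by Taxon 5 and Taxon 7 — a synapomorphy uniting that clade.
All ingroup taxa share the derived state 'yes' for C3; it defines the ingroup but does not resolve relationships within it.
Most parsimonious ingroup topology: ((Taxon 7,Taxon 5),Taxon 9).
Changes per character on this tree: C1: 1; C2: 1; C3: 1.
Total = 3.

3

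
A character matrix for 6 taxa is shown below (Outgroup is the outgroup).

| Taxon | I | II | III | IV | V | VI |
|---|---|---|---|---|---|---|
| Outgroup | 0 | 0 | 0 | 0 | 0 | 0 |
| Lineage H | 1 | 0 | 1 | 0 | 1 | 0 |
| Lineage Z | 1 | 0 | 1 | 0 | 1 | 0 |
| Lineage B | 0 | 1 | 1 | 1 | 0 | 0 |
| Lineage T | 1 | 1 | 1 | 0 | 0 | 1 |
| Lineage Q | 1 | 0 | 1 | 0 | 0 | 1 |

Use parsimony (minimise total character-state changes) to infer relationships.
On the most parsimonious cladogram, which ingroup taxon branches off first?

Lineage B

The outgroup has state '0' for every character, so '1' is the derived state throughout.
I (derived state '1') is shared by Lineage H, Lineage Q, Lineage T, and Lineage Z — a synapomorphy uniting that clade.
II (state '1') occurs in Lineage B and Lineage T but conflicts with the nesting implied by the other characters — most parsimoniously interpreted as homoplasy.
All ingroup taxa share the derived state '1' for III; it defines the ingroup but does not resolve relationships within it.
IV (derived state '1') is unique to Lineage B (autapomorphy; uninformative for grouping).
Only Lineage H and Lineage Z show the derived state '1' for V, supporting them as a clade.
VI: derived state '1' in Lineage Q and Lineage T only — synapomorphy for {Lineage Q, Lineage T}.
Most parsimonious ingroup topology: (((Lineage H,Lineage Z),(Lineage T,Lineage Q)),Lineage B).
Lineage B is sister to the clade containing all other ingroup taxa, so it is the earliest-diverging (most basal) ingroup lineage.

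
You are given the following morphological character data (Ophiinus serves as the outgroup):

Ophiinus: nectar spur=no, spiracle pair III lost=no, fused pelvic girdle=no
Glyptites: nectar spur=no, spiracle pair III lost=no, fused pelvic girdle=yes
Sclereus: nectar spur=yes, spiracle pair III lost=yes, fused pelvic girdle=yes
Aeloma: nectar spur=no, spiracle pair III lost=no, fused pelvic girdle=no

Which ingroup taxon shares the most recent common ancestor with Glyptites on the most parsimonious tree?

Sclereus

The outgroup has state 'no' for every character, so 'yes' is the derived state throughout.
nectar spur: derived state 'yes' in Sclereus only — an autapomorphy, so it tells us nothing about relationships among taxa.
spiracle pair III lost: derived state 'yes' in Sclereus only — an autapomorphy, so it tells us nothing about relationships among taxa.
Only Glyptites and Sclereus show the derived state 'yes' for fused pelvic girdle, supporting them as a clade.
Most parsimonious ingroup topology: ((Glyptites,Sclereus),Aeloma).
Glyptites and Sclereus form a cherry on this tree, so they are sister taxa.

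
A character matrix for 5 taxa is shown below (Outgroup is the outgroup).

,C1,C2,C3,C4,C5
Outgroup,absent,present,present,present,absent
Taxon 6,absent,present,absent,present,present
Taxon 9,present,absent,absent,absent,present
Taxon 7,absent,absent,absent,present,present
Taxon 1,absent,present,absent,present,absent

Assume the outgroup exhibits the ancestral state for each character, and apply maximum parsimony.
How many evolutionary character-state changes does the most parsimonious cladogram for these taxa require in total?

Character polarity is set by the outgroup: the derived state is whichever differs from the outgroup's state, so for C2, C3, C4 the derived state is 'absent', and for the remaining characters it is 'present'.
C1 (derived state 'present') is unique to Taxon 9 (autapomorphy; uninformative for grouping).
Only Taxon 7 and Taxon 9 show the derived state 'absent' for C2, supporting them as a clade.
C3 (derived state 'absent') is shared by all ingroup taxa — unites the whole ingroup.
C4: derived state 'absent' in Taxon 9 only — an autapomorphy, so it tells us nothing about relationships among taxa.
C5 (derived state 'present') is shared by Taxon 6, Taxon 7, and Taxon 9 — a synapomorphy uniting that clade.
Most parsimonious ingroup topology: ((Taxon 6,(Taxon 9,Taxon 7)),Taxon 1).
Changes per character on this tree: C1: 1; C2: 1; C3: 1; C4: 1; C5: 1.
Total = 5.

5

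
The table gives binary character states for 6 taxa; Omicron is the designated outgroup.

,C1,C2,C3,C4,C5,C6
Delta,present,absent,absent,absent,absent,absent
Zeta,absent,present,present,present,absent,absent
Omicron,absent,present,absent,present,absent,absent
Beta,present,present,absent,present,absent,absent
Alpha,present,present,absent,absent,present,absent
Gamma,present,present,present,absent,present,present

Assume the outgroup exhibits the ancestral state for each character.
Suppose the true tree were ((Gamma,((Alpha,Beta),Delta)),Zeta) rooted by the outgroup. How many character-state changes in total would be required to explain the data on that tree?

9

Map each character onto ((Gamma,((Alpha,Beta),Delta)),Zeta) (rooted by Omicron) and count the minimum state changes it requires (Fitch parsimony):
C1: 1; C2: 1; C3: 2; C4: 2; C5: 2; C6: 1.
Total tree length = 9.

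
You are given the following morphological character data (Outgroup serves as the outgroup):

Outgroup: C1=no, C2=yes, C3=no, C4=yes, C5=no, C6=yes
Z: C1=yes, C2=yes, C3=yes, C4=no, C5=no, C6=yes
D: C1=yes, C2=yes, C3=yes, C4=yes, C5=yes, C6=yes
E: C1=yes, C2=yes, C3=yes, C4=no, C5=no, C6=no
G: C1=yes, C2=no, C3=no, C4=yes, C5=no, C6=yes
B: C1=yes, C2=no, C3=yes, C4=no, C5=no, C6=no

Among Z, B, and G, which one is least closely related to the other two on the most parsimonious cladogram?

G

Character polarity is set by the outgroup: the derived state is whichever differs from the outgroup's state, so for C2, C4, C6 the derived state is 'no', and for the remaining characters it is 'yes'.
C1 (derived state 'yes') is shared by all ingroup taxa — unites the whole ingroup.
C2 (state 'no') occurs in B and G but conflicts with the nesting implied by the other characters — most parsimoniously interpreted as homoplasy.
C3: derived state 'yes' in B, D, E, and Z only — synapomorphy for {B, D, E, Z}.
C4 (derived state 'no') is shared by B, E, and Z — a synapomorphy uniting that clade.
C5 (derived state 'yes') is unique to D (autapomorphy; uninformative for grouping).
C6: derived state 'no' in B and E only — synapomorphy for {B, E}.
Most parsimonious ingroup topology: (((Z,(E,B)),D),G).
Z and B share a more recent common ancestor with each other than either does with G, so G is the least closely related of the three.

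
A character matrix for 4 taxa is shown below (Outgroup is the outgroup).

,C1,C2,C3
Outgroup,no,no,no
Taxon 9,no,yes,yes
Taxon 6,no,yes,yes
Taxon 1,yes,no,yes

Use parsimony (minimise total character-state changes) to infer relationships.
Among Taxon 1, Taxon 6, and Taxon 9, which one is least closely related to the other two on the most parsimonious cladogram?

Taxon 1

The outgroup has state 'no' for every character, so 'yes' is the derived state throughout.
C1: derived state 'yes' in Taxon 1 only — an autapomorphy, so it tells us nothing about relationships among taxa.
C2: derived state 'yes' in Taxon 6 and Taxon 9 only — synapomorphy for {Taxon 6, Taxon 9}.
All ingroup taxa share the derived state 'yes' for C3; it defines the ingroup but does not resolve relationships within it.
Most parsimonious ingroup topology: ((Taxon 9,Taxon 6),Taxon 1).
Taxon 6 and Taxon 9 share a more recent common ancestor with each other than either does with Taxon 1, so Taxon 1 is the least closely related of the three.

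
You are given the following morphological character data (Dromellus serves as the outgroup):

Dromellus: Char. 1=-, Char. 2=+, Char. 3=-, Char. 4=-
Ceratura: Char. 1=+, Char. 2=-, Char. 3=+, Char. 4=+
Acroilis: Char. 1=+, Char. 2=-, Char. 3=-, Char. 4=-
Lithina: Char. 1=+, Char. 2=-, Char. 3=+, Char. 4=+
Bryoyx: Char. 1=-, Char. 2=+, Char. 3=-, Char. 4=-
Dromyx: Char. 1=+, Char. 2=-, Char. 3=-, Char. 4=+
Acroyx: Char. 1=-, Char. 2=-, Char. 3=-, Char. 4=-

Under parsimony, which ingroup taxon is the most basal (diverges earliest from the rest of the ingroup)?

Bryoyx

Character polarity is set by the outgroup: the derived state is whichever differs from the outgroup's state, so for Char. 2 the derived state is '-', and for the remaining characters it is '+'.
Char. 1 (derived state '+') is shared by Acroilis, Ceratura, Dromyx, and Lithina — a synapomorphy uniting that clade.
Char. 2: derived state '-' in Acroilis, Acroyx, Ceratura, Dromyx, and Lithina only — synapomorphy for {Acroilis, Acroyx, Ceratura, Dromyx, Lithina}.
Only Ceratura and Lithina show the derived state '+' for Char. 3, supporting them as a clade.
Only Ceratura, Dromyx, and Lithina show the derived state '+' for Char. 4, supporting them as a clade.
Most parsimonious ingroup topology: (((((Ceratura,Lithina),Dromyx),Acroilis),Acroyx),Bryoyx).
Bryoyx is sister to the clade containing all other ingroup taxa, so it is the earliest-diverging (most basal) ingroup lineage.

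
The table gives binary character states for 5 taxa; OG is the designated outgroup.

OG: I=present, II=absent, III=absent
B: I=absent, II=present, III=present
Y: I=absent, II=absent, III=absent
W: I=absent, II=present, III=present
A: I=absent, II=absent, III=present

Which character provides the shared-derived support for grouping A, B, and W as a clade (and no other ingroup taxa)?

Character polarity is set by the outgroup: the derived state is whichever differs from the outgroup's state, so for I the derived state is 'absent', and for the remaining characters it is 'present'.
All ingroup taxa share the derived state 'absent' for I; it defines the ingroup but does not resolve relationships within it.
Only B and W show the derived state 'present' for II, supporting them as a clade.
III: derived state 'present' in A, B, and W only — synapomorphy for {A, B, W}.
Most parsimonious ingroup topology: (((B,W),A),Y).
The clade {A, B, W} is supported by III: its derived state 'present' occurs in exactly those taxa and in no other taxon (including the outgroup).

III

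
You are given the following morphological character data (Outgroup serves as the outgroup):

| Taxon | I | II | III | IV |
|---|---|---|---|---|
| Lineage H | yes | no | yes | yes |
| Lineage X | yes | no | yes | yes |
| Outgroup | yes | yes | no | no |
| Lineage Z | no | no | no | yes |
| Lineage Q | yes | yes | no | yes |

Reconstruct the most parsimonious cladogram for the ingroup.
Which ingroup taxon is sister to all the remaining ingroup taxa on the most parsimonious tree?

Lineage Q

Character polarity is set by the outgroup: the derived state is whichever differs from the outgroup's state, so for I, II the derived state is 'no', and for the remaining characters it is 'yes'.
I: derived state 'no' in Lineage Z only — an autapomorphy, so it tells us nothing about relationships among taxa.
II (derived state 'no') is shared by Lineage H, Lineage X, and Lineage Z — a synapomorphy uniting that clade.
Only Lineage H and Lineage X show the derived state 'yes' for III, supporting them as a clade.
All ingroup taxa share the derived state 'yes' for IV; it defines the ingroup but does not resolve relationships within it.
Most parsimonious ingroup topology: ((Lineage Z,(Lineage H,Lineage X)),Lineage Q).
Lineage Q is sister to the clade containing all other ingroup taxa, so it is the earliest-diverging (most basal) ingroup lineage.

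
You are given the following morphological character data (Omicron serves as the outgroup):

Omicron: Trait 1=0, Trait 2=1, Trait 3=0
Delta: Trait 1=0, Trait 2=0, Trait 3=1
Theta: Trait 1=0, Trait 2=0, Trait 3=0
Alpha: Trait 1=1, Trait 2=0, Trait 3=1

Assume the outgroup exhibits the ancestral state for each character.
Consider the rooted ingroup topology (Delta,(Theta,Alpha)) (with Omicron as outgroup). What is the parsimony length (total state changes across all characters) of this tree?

Map each character onto (Delta,(Theta,Alpha)) (rooted by Omicron) and count the minimum state changes it requires (Fitch parsimony):
Trait 1: 1; Trait 2: 1; Trait 3: 2.
Total tree length = 4.

4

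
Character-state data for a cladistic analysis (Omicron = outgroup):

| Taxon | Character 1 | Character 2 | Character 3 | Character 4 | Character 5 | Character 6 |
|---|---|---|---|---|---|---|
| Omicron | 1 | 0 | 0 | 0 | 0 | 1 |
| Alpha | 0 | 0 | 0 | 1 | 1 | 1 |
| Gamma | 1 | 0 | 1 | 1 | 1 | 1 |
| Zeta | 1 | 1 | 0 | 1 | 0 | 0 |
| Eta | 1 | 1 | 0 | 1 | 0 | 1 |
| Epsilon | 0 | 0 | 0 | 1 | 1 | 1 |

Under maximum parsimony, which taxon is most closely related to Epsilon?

Character polarity is set by the outgroup: the derived state is whichever differs from the outgroup's state, so for Character 1, Character 6 the derived state is '0', and for the remaining characters it is '1'.
Character 1: derived state '0' in Alpha and Epsilon only — synapomorphy for {Alpha, Epsilon}.
Only Eta and Zeta show the derived state '1' for Character 2, supporting them as a clade.
Character 3: derived state '1' in Gamma only — an autapomorphy, so it tells us nothing about relationships among taxa.
Character 4 (derived state '1') is shared by all ingroup taxa — unites the whole ingroup.
Character 5 (derived state '1') is shared by Alpha, Epsilon, and Gamma — a synapomorphy uniting that clade.
Character 6 (derived state '0') is unique to Zeta (autapomorphy; uninformative for grouping).
Most parsimonious ingroup topology: (((Alpha,Epsilon),Gamma),(Zeta,Eta)).
Epsilon and Alpha form a cherry on this tree, so they are sister taxa.

Alpha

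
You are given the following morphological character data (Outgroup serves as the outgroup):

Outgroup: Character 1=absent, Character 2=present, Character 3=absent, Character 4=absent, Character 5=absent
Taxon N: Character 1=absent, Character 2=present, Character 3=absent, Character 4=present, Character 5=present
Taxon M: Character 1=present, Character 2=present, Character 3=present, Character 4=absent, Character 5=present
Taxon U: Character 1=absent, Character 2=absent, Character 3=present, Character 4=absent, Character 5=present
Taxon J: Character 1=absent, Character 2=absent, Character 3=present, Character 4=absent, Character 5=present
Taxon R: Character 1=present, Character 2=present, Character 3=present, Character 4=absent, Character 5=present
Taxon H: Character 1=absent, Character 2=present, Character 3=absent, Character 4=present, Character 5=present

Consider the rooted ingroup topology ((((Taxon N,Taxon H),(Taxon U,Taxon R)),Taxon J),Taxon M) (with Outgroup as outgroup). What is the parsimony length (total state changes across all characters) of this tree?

Map each character onto ((((Taxon N,Taxon H),(Taxon U,Taxon R)),Taxon J),Taxon M) (rooted by Outgroup) and count the minimum state changes it requires (Fitch parsimony):
Character 1: 2; Character 2: 2; Character 3: 2; Character 4: 1; Character 5: 1.
Total tree length = 8.

8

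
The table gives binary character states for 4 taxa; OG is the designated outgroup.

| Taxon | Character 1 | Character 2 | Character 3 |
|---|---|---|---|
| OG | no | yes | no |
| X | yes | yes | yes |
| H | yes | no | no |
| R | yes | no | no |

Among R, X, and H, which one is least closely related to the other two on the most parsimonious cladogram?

Character polarity is set by the outgroup: the derived state is whichever differs from the outgroup's state, so for Character 2 the derived state is 'no', and for the remaining characters it is 'yes'.
Character 1 (derived state 'yes') is shared by all ingroup taxa — unites the whole ingroup.
Character 2 (derived state 'no') is shared by H and R — a synapomorphy uniting that clade.
Character 3: derived state 'yes' in X only — an autapomorphy, so it tells us nothing about relationships among taxa.
Most parsimonious ingroup topology: (X,(H,R)).
H and R share a more recent common ancestor with each other than either does with X, so X is the least closely related of the three.

X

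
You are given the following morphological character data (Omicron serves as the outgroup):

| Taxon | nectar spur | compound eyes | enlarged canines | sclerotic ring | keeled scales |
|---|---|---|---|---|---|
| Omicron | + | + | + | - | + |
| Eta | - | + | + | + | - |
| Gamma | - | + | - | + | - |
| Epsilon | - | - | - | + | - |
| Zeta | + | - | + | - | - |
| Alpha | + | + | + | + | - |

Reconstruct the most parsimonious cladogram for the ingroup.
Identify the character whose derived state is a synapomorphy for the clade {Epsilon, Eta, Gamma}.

Character polarity is set by the outgroup: the derived state is whichever differs from the outgroup's state, so for nectar spur, compound eyes, enlarged canines, keeled scales the derived state is '-', and for the remaining characters it is '+'.
nectar spur (derived state '-') is shared by Epsilon, Eta, and Gamma — a synapomorphy uniting that clade.
compound eyes groups Epsilon and Zeta, which is incompatible with the clades supported by the remaining characters; treating it as convergent (homoplasy) costs fewer steps than any alternative tree.
Only Epsilon and Gamma show the derived state '-' for enlarged canines, supporting them as a clade.
Only Alpha, Epsilon, Eta, and Gamma show the derived state '+' for sclerotic ring, supporting them as a clade.
keeled scales (derived state '-') is shared by all ingroup taxa — unites the whole ingroup.
Most parsimonious ingroup topology: (((Eta,(Gamma,Epsilon)),Alpha),Zeta).
The clade {Epsilon, Eta, Gamma} is supported by nectar spur: its derived state '-' occurs in exactly those taxa and in no other taxon (including the outgroup).

nectar spur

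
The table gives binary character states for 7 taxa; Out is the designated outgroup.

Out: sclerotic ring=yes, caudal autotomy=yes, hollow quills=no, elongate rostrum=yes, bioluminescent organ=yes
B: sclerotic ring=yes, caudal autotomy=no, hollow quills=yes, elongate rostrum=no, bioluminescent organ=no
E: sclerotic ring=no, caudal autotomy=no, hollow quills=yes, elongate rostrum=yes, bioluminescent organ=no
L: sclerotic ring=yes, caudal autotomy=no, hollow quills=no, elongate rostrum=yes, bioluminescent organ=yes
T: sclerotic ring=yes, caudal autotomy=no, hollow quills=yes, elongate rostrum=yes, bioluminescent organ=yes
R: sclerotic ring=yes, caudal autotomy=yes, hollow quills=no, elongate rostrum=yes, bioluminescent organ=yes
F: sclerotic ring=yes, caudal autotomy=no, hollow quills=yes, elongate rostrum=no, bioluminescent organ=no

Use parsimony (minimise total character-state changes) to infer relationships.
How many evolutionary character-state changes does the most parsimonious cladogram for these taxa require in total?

Character polarity is set by the outgroup: the derived state is whichever differs from the outgroup's state, so for sclerotic ring, caudal autotomy, elongate rostrum, bioluminescent organ the derived state is 'no', and for the remaining characters it is 'yes'.
sclerotic ring (derived state 'no') is unique to E (autapomorphy; uninformative for grouping).
Only B, E, F, L, and T show the derived state 'no' for caudal autotomy, supporting them as a clade.
hollow quills: derived state 'yes' in B, E, F, and T only — synapomorphy for {B, E, F, T}.
elongate rostrum (derived state 'no') is shared by B and F — a synapomorphy uniting that clade.
bioluminescent organ: derived state 'no' in B, E, and F only — synapomorphy for {B, E, F}.
Most parsimonious ingroup topology: (((((B,F),E),T),L),R).
Changes per character on this tree: sclerotic ring: 1; caudal autotomy: 1; hollow quills: 1; elongate rostrum: 1; bioluminescent organ: 1.
Total = 5.

5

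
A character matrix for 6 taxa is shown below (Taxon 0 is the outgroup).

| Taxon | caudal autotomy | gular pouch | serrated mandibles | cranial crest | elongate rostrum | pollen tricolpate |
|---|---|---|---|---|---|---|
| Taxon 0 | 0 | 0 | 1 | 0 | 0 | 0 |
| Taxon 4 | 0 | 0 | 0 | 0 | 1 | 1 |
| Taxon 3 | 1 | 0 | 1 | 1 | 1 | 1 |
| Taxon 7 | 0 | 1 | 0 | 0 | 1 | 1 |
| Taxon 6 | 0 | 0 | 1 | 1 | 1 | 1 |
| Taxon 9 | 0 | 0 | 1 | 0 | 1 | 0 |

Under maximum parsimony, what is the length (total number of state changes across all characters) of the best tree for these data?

6

Character polarity is set by the outgroup: the derived state is whichever differs from the outgroup's state, so for serrated mandibles the derived state is '0', and for the remaining characters it is '1'.
caudal autotomy (derived state '1') is unique to Taxon 3 (autapomorphy; uninformative for grouping).
gular pouch (derived state '1') is unique to Taxon 7 (autapomorphy; uninformative for grouping).
serrated mandibles: derived state '0' in Taxon 4 and Taxon 7 only — synapomorphy for {Taxon 4, Taxon 7}.
Only Taxon 3 and Taxon 6 show the derived state '1' for cranial crest, supporting them as a clade.
All ingroup taxa share the derived state '1' for elongate rostrum; it defines the ingroup but does not resolve relationships within it.
pollen tricolpate: derived state '1' in Taxon 3, Taxon 4, Taxon 6, and Taxon 7 only — synapomorphy for {Taxon 3, Taxon 4, Taxon 6, Taxon 7}.
Most parsimonious ingroup topology: (((Taxon 4,Taxon 7),(Taxon 3,Taxon 6)),Taxon 9).
Changes per character on this tree: caudal autotomy: 1; gular pouch: 1; serrated mandibles: 1; cranial crest: 1; elongate rostrum: 1; pollen tricolpate: 1.
Total = 6.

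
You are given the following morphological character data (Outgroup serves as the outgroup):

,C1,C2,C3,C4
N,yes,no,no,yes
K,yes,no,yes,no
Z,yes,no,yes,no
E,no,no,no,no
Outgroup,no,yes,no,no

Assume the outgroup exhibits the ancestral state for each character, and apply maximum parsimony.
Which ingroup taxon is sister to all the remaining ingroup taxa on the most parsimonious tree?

E

Character polarity is set by the outgroup: the derived state is whichever differs from the outgroup's state, so for C2 the derived state is 'no', and for the remaining characters it is 'yes'.
C1 (derived state 'yes') is shared by K, N, and Z — a synapomorphy uniting that clade.
All ingroup taxa share the derived state 'no' for C2; it defines the ingroup but does not resolve relationships within it.
C3: derived state 'yes' in K and Z only — synapomorphy for {K, Z}.
C4: derived state 'yes' in N only — an autapomorphy, so it tells us nothing about relationships among taxa.
Most parsimonious ingroup topology: (((Z,K),N),E).
E is sister to the clade containing all other ingroup taxa, so it is the earliest-diverging (most basal) ingroup lineage.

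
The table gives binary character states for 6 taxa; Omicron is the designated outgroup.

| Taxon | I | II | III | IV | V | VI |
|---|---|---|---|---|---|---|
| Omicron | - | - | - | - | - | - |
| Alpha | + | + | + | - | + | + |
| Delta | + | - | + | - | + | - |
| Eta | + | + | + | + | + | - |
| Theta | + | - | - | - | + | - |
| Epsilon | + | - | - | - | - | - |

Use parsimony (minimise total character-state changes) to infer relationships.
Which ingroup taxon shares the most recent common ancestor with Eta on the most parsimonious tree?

The outgroup has state '-' for every character, so '+' is the derived state throughout.
All ingroup taxa share the derived state '+' for I; it defines the ingroup but does not resolve relationships within it.
II: derived state '+' in Alpha and Eta only — synapomorphy for {Alpha, Eta}.
III (derived state '+') is shared by Alpha, Delta, and Eta — a synapomorphy uniting that clade.
IV: derived state '+' in Eta only — an autapomorphy, so it tells us nothing about relationships among taxa.
V: derived state '+' in Alpha, Delta, Eta, and Theta only — synapomorphy for {Alpha, Delta, Eta, Theta}.
VI: derived state '+' in Alpha only — an autapomorphy, so it tells us nothing about relationships among taxa.
Most parsimonious ingroup topology: ((((Alpha,Eta),Delta),Theta),Epsilon).
Eta and Alpha form a cherry on this tree, so they are sister taxa.

Alpha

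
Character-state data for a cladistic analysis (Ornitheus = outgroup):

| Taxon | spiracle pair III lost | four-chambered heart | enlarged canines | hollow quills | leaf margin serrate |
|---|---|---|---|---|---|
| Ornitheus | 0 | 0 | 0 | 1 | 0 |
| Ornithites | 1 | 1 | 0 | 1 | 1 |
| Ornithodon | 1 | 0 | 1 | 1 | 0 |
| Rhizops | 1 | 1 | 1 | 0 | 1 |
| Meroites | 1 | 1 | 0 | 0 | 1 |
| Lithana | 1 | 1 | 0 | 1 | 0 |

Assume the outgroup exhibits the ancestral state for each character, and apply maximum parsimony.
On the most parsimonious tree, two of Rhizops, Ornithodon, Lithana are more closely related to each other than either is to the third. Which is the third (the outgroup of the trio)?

Character polarity is set by the outgroup: the derived state is whichever differs from the outgroup's state, so for hollow quills the derived state is '0', and for the remaining characters it is '1'.
All ingroup taxa share the derived state '1' for spiracle pair III lost; it defines the ingroup but does not resolve relationships within it.
four-chambered heart: derived state '1' in Lithana, Meroites, Ornithites, and Rhizops only — synapomorphy for {Lithana, Meroites, Ornithites, Rhizops}.
enlarged canines (state '1') occurs in Ornithodon and Rhizops but conflicts with the nesting implied by the other characters — most parsimoniously interpreted as homoplasy.
Only Meroites and Rhizops show the derived state '0' for hollow quills, supporting them as a clade.
leaf margin serrate: derived state '1' in Meroites, Ornithites, and Rhizops only — synapomorphy for {Meroites, Ornithites, Rhizops}.
Most parsimonious ingroup topology: (((Ornithites,(Rhizops,Meroites)),Lithana),Ornithodon).
Lithana and Rhizops share a more recent common ancestor with each other than either does with Ornithodon, so Ornithodon is the least closely related of the three.

Ornithodon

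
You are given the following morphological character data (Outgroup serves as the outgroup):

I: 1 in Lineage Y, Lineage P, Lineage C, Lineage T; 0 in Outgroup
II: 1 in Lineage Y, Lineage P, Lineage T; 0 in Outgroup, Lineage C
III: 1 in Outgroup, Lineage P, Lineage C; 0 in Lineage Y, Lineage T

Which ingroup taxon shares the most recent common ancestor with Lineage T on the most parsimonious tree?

Lineage Y

Character polarity is set by the outgroup: the derived state is whichever differs from the outgroup's state, so for III the derived state is '0', and for the remaining characters it is '1'.
All ingroup taxa share the derived state '1' for I; it defines the ingroup but does not resolve relationships within it.
II (derived state '1') is shared by Lineage P, Lineage T, and Lineage Y — a synapomorphy uniting that clade.
Only Lineage T and Lineage Y show the derived state '0' for III, supporting them as a clade.
Most parsimonious ingroup topology: (((Lineage Y,Lineage T),Lineage P),Lineage C).
Lineage T and Lineage Y form a cherry on this tree, so they are sister taxa.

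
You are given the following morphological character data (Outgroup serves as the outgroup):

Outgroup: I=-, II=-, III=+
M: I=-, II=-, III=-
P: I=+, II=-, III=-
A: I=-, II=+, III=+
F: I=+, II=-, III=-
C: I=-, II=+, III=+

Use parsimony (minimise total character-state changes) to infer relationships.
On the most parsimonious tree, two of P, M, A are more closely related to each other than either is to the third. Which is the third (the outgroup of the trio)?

Character polarity is set by the outgroup: the derived state is whichever differs from the outgroup's state, so for III the derived state is '-', and for the remaining characters it is '+'.
Only F and P show the derived state '+' for I, supporting them as a clade.
II (derived state '+') is shared by A and C — a synapomorphy uniting that clade.
III: derived state '-' in F, M, and P only — synapomorphy for {F, M, P}.
Most parsimonious ingroup topology: (((F,P),M),(C,A)).
M and P share a more recent common ancestor with each other than either does with A, so A is the least closely related of the three.

A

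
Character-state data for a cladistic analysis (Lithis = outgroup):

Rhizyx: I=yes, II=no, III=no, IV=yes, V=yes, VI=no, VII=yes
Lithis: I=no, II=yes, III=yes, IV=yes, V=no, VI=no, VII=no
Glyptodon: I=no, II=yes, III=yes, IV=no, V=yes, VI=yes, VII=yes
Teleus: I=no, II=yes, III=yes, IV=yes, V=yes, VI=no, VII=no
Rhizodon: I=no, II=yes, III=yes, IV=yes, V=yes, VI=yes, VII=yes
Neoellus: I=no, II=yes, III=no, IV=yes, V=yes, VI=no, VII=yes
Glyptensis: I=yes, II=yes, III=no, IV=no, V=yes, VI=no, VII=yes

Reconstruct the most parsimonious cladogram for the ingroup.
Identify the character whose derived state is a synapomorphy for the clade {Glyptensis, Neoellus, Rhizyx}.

Character polarity is set by the outgroup: the derived state is whichever differs from the outgroup's state, so for II, III, IV the derived state is 'no', and for the remaining characters it is 'yes'.
I: derived state 'yes' in Glyptensis and Rhizyx only — synapomorphy for {Glyptensis, Rhizyx}.
II (derived state 'no') is unique to Rhizyx (autapomorphy; uninformative for grouping).
III (derived state 'no') is shared by Glyptensis, Neoellus, and Rhizyx — a synapomorphy uniting that clade.
IV (state 'no') occurs in Glyptensis and Glyptodon but conflicts with the nesting implied by the other characters — most parsimoniously interpreted as homoplasy.
V (derived state 'yes') is shared by all ingroup taxa — unites the whole ingroup.
Only Glyptodon and Rhizodon show the derived state 'yes' for VI, supporting them as a clade.
VII: derived state 'yes' in Glyptensis, Glyptodon, Neoellus, Rhizodon, and Rhizyx only — synapomorphy for {Glyptensis, Glyptodon, Neoellus, Rhizodon, Rhizyx}.
Most parsimonious ingroup topology: ((((Rhizyx,Glyptensis),Neoellus),(Rhizodon,Glyptodon)),Teleus).
The clade {Glyptensis, Neoellus, Rhizyx} is supported by III: its derived state 'no' occurs in exactly those taxa and in no other taxon (including the outgroup).

III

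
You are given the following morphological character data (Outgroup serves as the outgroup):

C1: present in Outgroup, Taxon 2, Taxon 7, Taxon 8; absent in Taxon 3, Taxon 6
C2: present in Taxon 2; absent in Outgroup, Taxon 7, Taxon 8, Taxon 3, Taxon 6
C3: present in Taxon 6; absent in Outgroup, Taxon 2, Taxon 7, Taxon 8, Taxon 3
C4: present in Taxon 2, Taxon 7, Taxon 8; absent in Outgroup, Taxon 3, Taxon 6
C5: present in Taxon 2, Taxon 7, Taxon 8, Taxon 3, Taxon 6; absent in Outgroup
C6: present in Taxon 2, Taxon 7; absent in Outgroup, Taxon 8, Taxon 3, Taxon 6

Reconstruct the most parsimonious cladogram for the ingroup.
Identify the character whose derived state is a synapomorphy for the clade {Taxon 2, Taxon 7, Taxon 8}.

C4

Character polarity is set by the outgroup: the derived state is whichever differs from the outgroup's state, so for C1 the derived state is 'absent', and for the remaining characters it is 'present'.
C1 (derived state 'absent') is shared by Taxon 3 and Taxon 6 — a synapomorphy uniting that clade.
C2 (derived state 'present') is unique to Taxon 2 (autapomorphy; uninformative for grouping).
C3 (derived state 'present') is unique to Taxon 6 (autapomorphy; uninformative for grouping).
Only Taxon 2, Taxon 7, and Taxon 8 show the derived state 'present' for C4, supporting them as a clade.
C5 (derived state 'present') is shared by all ingroup taxa — unites the whole ingroup.
C6: derived state 'present' in Taxon 2 and Taxon 7 only — synapomorphy for {Taxon 2, Taxon 7}.
Most parsimonious ingroup topology: (((Taxon 2,Taxon 7),Taxon 8),(Taxon 3,Taxon 6)).
The clade {Taxon 2, Taxon 7, Taxon 8} is supported by C4: its derived state 'present' occurs in exactly those taxa and in no other taxon (including the outgroup).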